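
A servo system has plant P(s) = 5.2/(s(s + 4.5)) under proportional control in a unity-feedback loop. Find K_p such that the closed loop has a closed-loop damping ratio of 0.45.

Closed-loop characteristic equation: s² + 4.5s + K_p·5.2 = 0.
So ω_n = √(5.2K_p) and 2ζω_n = 4.5, giving ζ = 4.5/(2√(5.2K_p)).
Setting ζ = 0.45: √(5.2K_p) = 4.5/(2·0.45) = 5, so K_p = 25/5.2 = 4.81.

K_p = 4.81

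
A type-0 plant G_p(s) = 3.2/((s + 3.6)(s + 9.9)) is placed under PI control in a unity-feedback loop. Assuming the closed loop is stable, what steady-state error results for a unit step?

The PI controller's integrator makes the forward path type 1, so e_ss to a step is zero.

0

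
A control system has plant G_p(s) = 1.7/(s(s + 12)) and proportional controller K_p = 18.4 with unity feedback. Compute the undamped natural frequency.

ω_n = 5.59 rad/s

The closed-loop denominator is s(s+12) + 18.4·1.7 = s² + 12s + 31.28.
So ω_n² = 31.28 ⇒ ω_n = 5.593 rad/s, and ζ = 12/(2ω_n) = 1.07.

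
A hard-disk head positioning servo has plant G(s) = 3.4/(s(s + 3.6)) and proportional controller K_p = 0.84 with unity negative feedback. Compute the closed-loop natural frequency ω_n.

With unity feedback the closed-loop characteristic equation is s² + 3.6s + 0.84·3.4 = s² + 3.6s + 2.856 = 0.
Matching s² + 2ζω_n s + ω_n²: ω_n = √2.856 = 1.69 rad/s and 2ζω_n = 3.6, so ζ = 3.6/(2·1.69) = 1.07.

ω_n = 1.69 rad/s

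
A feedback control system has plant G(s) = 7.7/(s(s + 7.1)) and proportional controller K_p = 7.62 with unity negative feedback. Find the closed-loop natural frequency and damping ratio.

The closed-loop denominator is s(s+7.1) + 7.62·7.7 = s² + 7.1s + 58.67.
So ω_n² = 58.67 ⇒ ω_n = 7.66 rad/s, and ζ = 7.1/(2ω_n) = 0.463.

ω_n = 7.66 rad/s, ζ = 0.463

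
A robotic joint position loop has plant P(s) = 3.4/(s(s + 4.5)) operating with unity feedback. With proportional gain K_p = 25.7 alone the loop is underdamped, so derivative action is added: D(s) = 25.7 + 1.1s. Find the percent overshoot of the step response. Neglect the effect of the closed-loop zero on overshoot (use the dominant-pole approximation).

Forward path: (25.7 + 1.1s)·3.4/(s(s+4.5)). The closed-loop characteristic equation is s² + (4.5 + 3.4·1.1)s + 3.4·25.7 = 0.
That is s² + 8.24s + 87.38 = 0, so ω_n = 9.348 rad/s and ζ = 8.24/(2·9.348) = 0.4407.
%OS = 100·exp(−πζ/√(1−ζ²)) = 21.4%.

21.4%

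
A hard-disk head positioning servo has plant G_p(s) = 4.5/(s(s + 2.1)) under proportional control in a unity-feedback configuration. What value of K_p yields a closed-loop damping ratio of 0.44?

K_p = 1.27

Closed-loop characteristic equation: s² + 2.1s + K_p·4.5 = 0.
So ω_n = √(4.5K_p) and 2ζω_n = 2.1, giving ζ = 2.1/(2√(4.5K_p)).
Setting ζ = 0.44: √(4.5K_p) = 2.1/(2·0.44) = 2.386, so K_p = 5.695/4.5 = 1.27.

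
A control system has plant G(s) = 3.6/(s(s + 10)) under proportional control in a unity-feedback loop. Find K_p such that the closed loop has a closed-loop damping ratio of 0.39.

K_p = 45.7

Closed-loop characteristic equation: s² + 10s + K_p·3.6 = 0.
So ω_n = √(3.6K_p) and 2ζω_n = 10, giving ζ = 10/(2√(3.6K_p)).
Setting ζ = 0.39: √(3.6K_p) = 10/(2·0.39) = 12.82, so K_p = 164.4/3.6 = 45.7.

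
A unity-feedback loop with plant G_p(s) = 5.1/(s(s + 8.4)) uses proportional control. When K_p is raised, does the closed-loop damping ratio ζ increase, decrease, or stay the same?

ζ = 8.4/(2√(5.1K_p)); increasing K_p raises the denominator, so ζ falls.

decrease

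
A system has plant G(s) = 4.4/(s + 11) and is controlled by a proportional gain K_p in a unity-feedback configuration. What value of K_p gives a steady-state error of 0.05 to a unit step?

K_p = 47.5

For a type-0 loop with proportional control, e_ss = 1/(1 + K_p·G(0)).
G(0) = 0.4. Require 1/(1 + K_p·0.4) = 0.05, so 1 + 0.4·K_p = 20.
K_p = (20 − 1)/0.4 = 47.5.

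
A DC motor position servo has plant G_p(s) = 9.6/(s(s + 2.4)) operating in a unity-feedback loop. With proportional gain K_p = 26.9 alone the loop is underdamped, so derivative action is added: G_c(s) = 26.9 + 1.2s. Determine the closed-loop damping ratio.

ζ = 0.433

Forward path: (26.9 + 1.2s)·9.6/(s(s+2.4)). The closed-loop characteristic equation is s² + (2.4 + 9.6·1.2)s + 9.6·26.9 = 0.
That is s² + 13.92s + 258.2 = 0, so ω_n = 16.07 rad/s and ζ = 13.92/(2·16.07) = 0.4331.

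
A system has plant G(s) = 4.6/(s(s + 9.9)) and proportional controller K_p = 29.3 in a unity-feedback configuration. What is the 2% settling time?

Closed-loop characteristic equation: s² + 9.9s + 134.8 = 0, so ω_n = 11.61 rad/s and ζ = 9.9/(2·11.61) = 0.4264.
2% settling time T_s ≈ 4/(ζω_n) = 4/4.95 = 0.808 s.

T_s ≈ 0.808 s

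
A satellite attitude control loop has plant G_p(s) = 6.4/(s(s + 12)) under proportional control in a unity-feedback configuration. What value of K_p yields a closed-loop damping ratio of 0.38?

Closed-loop characteristic equation: s² + 12s + K_p·6.4 = 0.
So ω_n = √(6.4K_p) and 2ζω_n = 12, giving ζ = 12/(2√(6.4K_p)).
Setting ζ = 0.38: √(6.4K_p) = 12/(2·0.38) = 15.79, so K_p = 249.3/6.4 = 39.

K_p = 39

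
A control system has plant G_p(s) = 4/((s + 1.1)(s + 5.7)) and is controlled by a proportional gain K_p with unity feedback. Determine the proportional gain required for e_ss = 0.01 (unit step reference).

For a type-0 loop with proportional control, e_ss = 1/(1 + K_p·G_p(0)).
G_p(0) = 0.638. Require 1/(1 + K_p·0.638) = 0.01, so 1 + 0.638·K_p = 100.
K_p = (100 − 1)/0.638 = 155.

K_p = 155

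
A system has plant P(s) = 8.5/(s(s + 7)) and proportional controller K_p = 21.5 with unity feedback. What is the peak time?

From 1 + K_pP(s) = 0: s² + 7s + 182.8 = 0 ⇒ ω_n = 13.52, ζ = 0.2589.
Damped frequency ω_d = ω_n√(1−ζ²) = 13.06 rad/s, so peak time T_p = π/ω_d = 0.241 s.

T_p = 0.241 s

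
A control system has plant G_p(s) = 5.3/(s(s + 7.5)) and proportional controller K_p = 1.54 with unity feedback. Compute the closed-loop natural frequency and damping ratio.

With unity feedback the closed-loop characteristic equation is s² + 7.5s + 1.54·5.3 = s² + 7.5s + 8.162 = 0.
Matching s² + 2ζω_n s + ω_n²: ω_n = √8.162 = 2.857 rad/s and 2ζω_n = 7.5, so ζ = 7.5/(2·2.857) = 1.31.

ω_n = 2.86 rad/s, ζ = 1.31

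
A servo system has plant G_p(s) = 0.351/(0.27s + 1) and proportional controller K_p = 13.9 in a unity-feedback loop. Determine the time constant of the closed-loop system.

τ = 0.0459 s

Closed loop: T(s) = K_p·G_p/(1+K_p·G_p) = 4.879/(0.27s + 1 + 4.879), with pole at s = −(1 + 4.879)/0.27 = −21.77.
Closed-loop time constant τ = 1/21.77 = 0.0459 s.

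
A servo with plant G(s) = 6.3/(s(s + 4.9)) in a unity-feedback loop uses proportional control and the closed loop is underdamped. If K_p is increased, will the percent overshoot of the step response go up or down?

increase

Characteristic equation s² + 4.9s + K_p·6.3 = 0: raising K_p raises ω_n while 2ζω_n = 4.9 is fixed, so ζ falls and overshoot grows.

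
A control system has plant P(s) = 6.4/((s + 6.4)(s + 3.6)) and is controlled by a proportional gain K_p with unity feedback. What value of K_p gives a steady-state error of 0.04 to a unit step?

The loop is type 0, so e_ss(step) = 1/(1 + K_pos) with K_pos = K_p·P(0).
P(0) = 0.2778. Require 1/(1 + K_p·0.2778) = 0.04, so 1 + 0.2778·K_p = 25.
K_p = (25 − 1)/0.2778 = 86.4.

K_p = 86.4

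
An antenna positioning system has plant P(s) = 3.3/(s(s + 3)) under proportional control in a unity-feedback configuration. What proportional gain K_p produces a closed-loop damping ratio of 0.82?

Closed-loop characteristic equation: s² + 3s + K_p·3.3 = 0.
So ω_n = √(3.3K_p) and 2ζω_n = 3, giving ζ = 3/(2√(3.3K_p)).
Setting ζ = 0.82: √(3.3K_p) = 3/(2·0.82) = 1.829, so K_p = 3.346/3.3 = 1.01.

K_p = 1.01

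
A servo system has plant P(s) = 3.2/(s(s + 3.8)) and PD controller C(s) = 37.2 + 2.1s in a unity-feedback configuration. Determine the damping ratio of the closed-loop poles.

Forward path: (37.2 + 2.1s)·3.2/(s(s+3.8)). The closed-loop characteristic equation is s² + (3.8 + 3.2·2.1)s + 3.2·37.2 = 0.
That is s² + 10.52s + 119 = 0, so ω_n = 10.91 rad/s and ζ = 10.52/(2·10.91) = 0.4821.

ζ = 0.482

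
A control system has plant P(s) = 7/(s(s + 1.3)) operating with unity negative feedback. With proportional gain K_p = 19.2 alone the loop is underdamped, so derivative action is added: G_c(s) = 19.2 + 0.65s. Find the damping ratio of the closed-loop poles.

ζ = 0.252

Forward path: (19.2 + 0.65s)·7/(s(s+1.3)). The closed-loop characteristic equation is s² + (1.3 + 7·0.65)s + 7·19.2 = 0.
That is s² + 5.85s + 134.4 = 0, so ω_n = 11.59 rad/s and ζ = 5.85/(2·11.59) = 0.2523.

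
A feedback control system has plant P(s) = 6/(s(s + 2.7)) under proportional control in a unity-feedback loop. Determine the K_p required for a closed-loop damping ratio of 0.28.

K_p = 3.87

Closed-loop characteristic equation: s² + 2.7s + K_p·6 = 0.
So ω_n = √(6K_p) and 2ζω_n = 2.7, giving ζ = 2.7/(2√(6K_p)).
Setting ζ = 0.28: √(6K_p) = 2.7/(2·0.28) = 4.821, so K_p = 23.25/6 = 3.87.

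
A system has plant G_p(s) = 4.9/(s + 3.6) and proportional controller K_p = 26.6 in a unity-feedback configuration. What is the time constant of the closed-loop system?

Closed-loop transfer function: T(s) = K_p·G_p(s)/(1 + K_p·G_p(s)) = 130.3/(s + 3.6 + 130.3) = 130.3/(s + 133.9).
Time constant τ = 1/133.9 = 0.00747 s.

τ = 0.00747 s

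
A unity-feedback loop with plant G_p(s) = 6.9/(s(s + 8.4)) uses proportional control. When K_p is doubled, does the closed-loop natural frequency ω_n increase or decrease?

increase

ω_n = √(6.9·K_p), which grows with K_p.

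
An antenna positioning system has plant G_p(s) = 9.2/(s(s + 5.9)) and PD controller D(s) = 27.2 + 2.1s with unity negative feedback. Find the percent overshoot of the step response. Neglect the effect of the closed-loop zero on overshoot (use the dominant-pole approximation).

Forward path: (27.2 + 2.1s)·9.2/(s(s+5.9)). The closed-loop characteristic equation is s² + (5.9 + 9.2·2.1)s + 9.2·27.2 = 0.
That is s² + 25.22s + 250.2 = 0, so ω_n = 15.82 rad/s and ζ = 25.22/(2·15.82) = 0.7971.
%OS = 100·exp(−πζ/√(1−ζ²)) = 1.58%.

1.58%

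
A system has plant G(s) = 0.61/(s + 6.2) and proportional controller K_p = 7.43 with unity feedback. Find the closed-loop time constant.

Closed-loop transfer function: T(s) = K_p·G(s)/(1 + K_p·G(s)) = 4.532/(s + 6.2 + 4.532) = 4.532/(s + 10.73).
Time constant τ = 1/10.73 = 0.0932 s.

τ = 0.0932 s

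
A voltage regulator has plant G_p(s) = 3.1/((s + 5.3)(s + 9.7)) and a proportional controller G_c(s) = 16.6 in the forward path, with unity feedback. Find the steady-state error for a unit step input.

0.5

The loop is type 0. Static position error constant K_pos = G_c(0)·G_p(0) = 16.6·0.0603 = 1.001.
Steady-state error to a unit step: e_ss = 1/(1+K_pos) = 1/2.001 = 0.5.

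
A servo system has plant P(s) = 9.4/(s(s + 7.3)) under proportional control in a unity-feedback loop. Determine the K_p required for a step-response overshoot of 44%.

From %OS = 100·exp(−πζ/√(1−ζ²)) = 44%, ζ = −ln(0.44)/√(π²+ln²(0.44)) = 0.2528.
Characteristic equation s² + 7.3s + 9.4K_p = 0 gives ζ = 7.3/(2√(9.4K_p)).
Setting ζ = 0.2528: √(9.4K_p) = 7.3/(2·0.2528) = 14.44, so K_p = 208.4/9.4 = 22.2.

K_p = 22.2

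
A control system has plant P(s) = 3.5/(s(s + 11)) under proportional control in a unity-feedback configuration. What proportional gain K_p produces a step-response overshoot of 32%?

K_p = 74.3

From %OS = 100·exp(−πζ/√(1−ζ²)) = 32%, ζ = −ln(0.32)/√(π²+ln²(0.32)) = 0.341.
Characteristic equation s² + 11s + 3.5K_p = 0 gives ζ = 11/(2√(3.5K_p)).
Setting ζ = 0.341: √(3.5K_p) = 11/(2·0.341) = 16.13, so K_p = 260.2/3.5 = 74.3.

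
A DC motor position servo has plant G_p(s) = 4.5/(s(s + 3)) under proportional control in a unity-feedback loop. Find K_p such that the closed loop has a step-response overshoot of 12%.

From %OS = 100·exp(−πζ/√(1−ζ²)) = 12%, ζ = −ln(0.12)/√(π²+ln²(0.12)) = 0.5594.
Characteristic equation s² + 3s + 4.5K_p = 0 gives ζ = 3/(2√(4.5K_p)).
Setting ζ = 0.5594: √(4.5K_p) = 3/(2·0.5594) = 2.681, so K_p = 7.19/4.5 = 1.6.

K_p = 1.6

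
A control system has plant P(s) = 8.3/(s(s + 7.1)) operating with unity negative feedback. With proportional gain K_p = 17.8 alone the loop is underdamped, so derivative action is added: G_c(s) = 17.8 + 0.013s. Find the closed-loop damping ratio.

Forward path: (17.8 + 0.013s)·8.3/(s(s+7.1)). The closed-loop characteristic equation is s² + (7.1 + 8.3·0.013)s + 8.3·17.8 = 0.
That is s² + 7.208s + 147.7 = 0, so ω_n = 12.15 rad/s and ζ = 7.208/(2·12.15) = 0.2965.

ζ = 0.297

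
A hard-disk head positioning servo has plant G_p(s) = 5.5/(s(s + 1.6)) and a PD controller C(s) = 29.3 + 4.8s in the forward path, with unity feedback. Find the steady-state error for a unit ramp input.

0.00993

The loop has one pole at the origin (type 1). Velocity error constant K_v = lim_{s→0} s·C(s)G_p(s) = 29.3·5.5/1.6 = 100.7.
Steady-state error to a unit ramp: e_ss = 1/K_v = 0.00993.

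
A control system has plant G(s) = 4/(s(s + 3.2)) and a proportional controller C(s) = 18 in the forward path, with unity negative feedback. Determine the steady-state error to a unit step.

The open loop C(s)G(s) has a pole at the origin (type 1), so the static position error constant is infinite and e_ss = 1/(1+∞) = 0.

0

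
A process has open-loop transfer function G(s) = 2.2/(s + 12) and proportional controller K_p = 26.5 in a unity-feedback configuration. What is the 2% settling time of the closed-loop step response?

T_s ≈ 0.0569 s

Closed-loop transfer function: T(s) = K_p·G(s)/(1 + K_p·G(s)) = 58.3/(s + 12 + 58.3) = 58.3/(s + 70.3).
Time constant τ = 1/70.3 = 0.01422 s, so the 2% settling time is about 4τ = 0.0569 s.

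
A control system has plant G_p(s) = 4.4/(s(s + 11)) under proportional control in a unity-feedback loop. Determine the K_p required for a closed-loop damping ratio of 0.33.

K_p = 63.1

Closed-loop characteristic equation: s² + 11s + K_p·4.4 = 0.
So ω_n = √(4.4K_p) and 2ζω_n = 11, giving ζ = 11/(2√(4.4K_p)).
Setting ζ = 0.33: √(4.4K_p) = 11/(2·0.33) = 16.67, so K_p = 277.8/4.4 = 63.1.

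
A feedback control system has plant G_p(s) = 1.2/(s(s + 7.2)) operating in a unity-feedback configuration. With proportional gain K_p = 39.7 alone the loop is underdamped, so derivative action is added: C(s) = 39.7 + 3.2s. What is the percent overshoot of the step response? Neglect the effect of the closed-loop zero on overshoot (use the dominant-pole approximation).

Forward path: (39.7 + 3.2s)·1.2/(s(s+7.2)). The closed-loop characteristic equation is s² + (7.2 + 1.2·3.2)s + 1.2·39.7 = 0.
That is s² + 11.04s + 47.64 = 0, so ω_n = 6.902 rad/s and ζ = 11.04/(2·6.902) = 0.7997.
%OS = 100·exp(−πζ/√(1−ζ²)) = 1.52%.

1.52%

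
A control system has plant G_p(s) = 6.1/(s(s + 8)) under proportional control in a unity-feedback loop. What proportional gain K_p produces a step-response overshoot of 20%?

K_p = 12.6

From %OS = 100·exp(−πζ/√(1−ζ²)) = 20%, ζ = −ln(0.2)/√(π²+ln²(0.2)) = 0.4559.
Characteristic equation s² + 8s + 6.1K_p = 0 gives ζ = 8/(2√(6.1K_p)).
Setting ζ = 0.4559: √(6.1K_p) = 8/(2·0.4559) = 8.773, so K_p = 76.96/6.1 = 12.6.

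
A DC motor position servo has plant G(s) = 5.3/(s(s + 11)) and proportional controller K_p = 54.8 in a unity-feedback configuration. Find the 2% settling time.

Closed-loop characteristic equation: s² + 11s + 290.4 = 0, so ω_n = 17.04 rad/s and ζ = 11/(2·17.04) = 0.3227.
2% settling time T_s ≈ 4/(ζω_n) = 4/5.5 = 0.727 s.

T_s ≈ 0.727 s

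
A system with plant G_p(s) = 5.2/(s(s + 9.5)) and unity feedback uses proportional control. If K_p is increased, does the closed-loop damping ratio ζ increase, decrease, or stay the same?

ζ = 9.5/(2√(5.2K_p)); increasing K_p raises the denominator, so ζ falls.

decrease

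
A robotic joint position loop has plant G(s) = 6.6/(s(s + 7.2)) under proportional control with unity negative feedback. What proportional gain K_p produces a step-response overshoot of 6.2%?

From %OS = 100·exp(−πζ/√(1−ζ²)) = 6.2%, ζ = −ln(0.062)/√(π²+ln²(0.062)) = 0.6628.
Characteristic equation s² + 7.2s + 6.6K_p = 0 gives ζ = 7.2/(2√(6.6K_p)).
Setting ζ = 0.6628: √(6.6K_p) = 7.2/(2·0.6628) = 5.432, so K_p = 29.5/6.6 = 4.47.

K_p = 4.47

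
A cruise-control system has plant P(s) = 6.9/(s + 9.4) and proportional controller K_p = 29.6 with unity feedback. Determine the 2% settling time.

T_s ≈ 0.0187 s

Closed-loop transfer function: T(s) = K_p·P(s)/(1 + K_p·P(s)) = 204.2/(s + 9.4 + 204.2) = 204.2/(s + 213.6).
Time constant τ = 1/213.6 = 0.004681 s, so the 2% settling time is about 4τ = 0.0187 s.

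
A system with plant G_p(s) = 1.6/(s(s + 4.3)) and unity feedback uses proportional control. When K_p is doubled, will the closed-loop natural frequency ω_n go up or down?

increase

ω_n = √(1.6·K_p), which grows with K_p.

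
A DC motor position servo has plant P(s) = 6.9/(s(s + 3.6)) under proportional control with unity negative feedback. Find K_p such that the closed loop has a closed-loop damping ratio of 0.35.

K_p = 3.83

Closed-loop characteristic equation: s² + 3.6s + K_p·6.9 = 0.
So ω_n = √(6.9K_p) and 2ζω_n = 3.6, giving ζ = 3.6/(2√(6.9K_p)).
Setting ζ = 0.35: √(6.9K_p) = 3.6/(2·0.35) = 5.143, so K_p = 26.45/6.9 = 3.83.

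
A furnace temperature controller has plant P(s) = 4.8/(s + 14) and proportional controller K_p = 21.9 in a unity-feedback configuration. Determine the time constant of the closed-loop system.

τ = 0.00839 s

Closed-loop transfer function: T(s) = K_p·P(s)/(1 + K_p·P(s)) = 105.1/(s + 14 + 105.1) = 105.1/(s + 119.1).
Time constant τ = 1/119.1 = 0.00839 s.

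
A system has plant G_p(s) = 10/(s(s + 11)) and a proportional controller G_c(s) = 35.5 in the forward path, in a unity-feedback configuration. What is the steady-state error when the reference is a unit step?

The open loop G_c(s)G_p(s) has a pole at the origin (type 1), so the static position error constant is infinite and e_ss = 1/(1+∞) = 0.

0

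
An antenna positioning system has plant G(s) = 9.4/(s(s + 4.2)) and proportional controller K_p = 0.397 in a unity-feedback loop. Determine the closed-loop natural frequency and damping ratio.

1 + K_p·G(s) = 0 gives s² + 4.2s + 3.732 = 0.
Matching s² + 2ζω_n s + ω_n²: ω_n = √3.732 = 1.932 rad/s and 2ζω_n = 4.2, so ζ = 4.2/(2·1.932) = 1.09.

ω_n = 1.93 rad/s, ζ = 1.09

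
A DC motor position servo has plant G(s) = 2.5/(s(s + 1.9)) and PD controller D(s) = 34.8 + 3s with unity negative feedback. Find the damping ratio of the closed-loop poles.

Forward path: (34.8 + 3s)·2.5/(s(s+1.9)). The closed-loop characteristic equation is s² + (1.9 + 2.5·3)s + 2.5·34.8 = 0.
That is s² + 9.4s + 87 = 0, so ω_n = 9.327 rad/s and ζ = 9.4/(2·9.327) = 0.5039.

ζ = 0.504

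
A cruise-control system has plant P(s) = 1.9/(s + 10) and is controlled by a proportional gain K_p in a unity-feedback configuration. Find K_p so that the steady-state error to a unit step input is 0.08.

K_p = 60.5

Steady-state error for a unit step on this type-0 loop is 1/(1 + K_p·P(0)).
P(0) = 0.19. Require 1/(1 + K_p·0.19) = 0.08, so 1 + 0.19·K_p = 12.5.
K_p = (12.5 − 1)/0.19 = 60.5.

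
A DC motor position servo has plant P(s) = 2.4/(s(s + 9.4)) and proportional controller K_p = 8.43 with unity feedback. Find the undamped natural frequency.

The closed-loop denominator is s(s+9.4) + 8.43·2.4 = s² + 9.4s + 20.23.
So ω_n² = 20.23 ⇒ ω_n = 4.498 rad/s, and ζ = 9.4/(2ω_n) = 1.04.

ω_n = 4.5 rad/s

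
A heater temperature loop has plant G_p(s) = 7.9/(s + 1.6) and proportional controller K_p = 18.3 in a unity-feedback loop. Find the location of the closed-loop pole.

Closed-loop transfer function: T(s) = K_p·G_p(s)/(1 + K_p·G_p(s)) = 144.6/(s + 1.6 + 144.6) = 144.6/(s + 146.2).
The closed-loop pole is at s = −146.2.

s = -146.2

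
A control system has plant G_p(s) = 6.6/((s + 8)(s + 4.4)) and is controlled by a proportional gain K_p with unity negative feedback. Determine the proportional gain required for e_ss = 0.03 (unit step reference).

For a type-0 loop with proportional control, e_ss = 1/(1 + K_p·G_p(0)).
G_p(0) = 0.1875. Require 1/(1 + K_p·0.1875) = 0.03, so 1 + 0.1875·K_p = 33.33.
K_p = (33.33 − 1)/0.1875 = 172.

K_p = 172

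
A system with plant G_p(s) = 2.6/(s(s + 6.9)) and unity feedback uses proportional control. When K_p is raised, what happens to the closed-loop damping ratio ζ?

decrease

ζ = 6.9/(2√(2.6K_p)); increasing K_p raises the denominator, so ζ falls.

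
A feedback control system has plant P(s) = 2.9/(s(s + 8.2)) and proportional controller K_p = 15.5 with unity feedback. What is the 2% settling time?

T_s ≈ 0.976 s

Closed-loop characteristic equation: s² + 8.2s + 44.95 = 0, so ω_n = 6.704 rad/s and ζ = 8.2/(2·6.704) = 0.6115.
2% settling time T_s ≈ 4/(ζω_n) = 4/4.1 = 0.976 s.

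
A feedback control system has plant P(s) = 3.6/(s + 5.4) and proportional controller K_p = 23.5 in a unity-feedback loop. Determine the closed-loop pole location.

s = -90

Closed-loop transfer function: T(s) = K_p·P(s)/(1 + K_p·P(s)) = 84.6/(s + 5.4 + 84.6) = 84.6/(s + 90).
The closed-loop pole is at s = −90.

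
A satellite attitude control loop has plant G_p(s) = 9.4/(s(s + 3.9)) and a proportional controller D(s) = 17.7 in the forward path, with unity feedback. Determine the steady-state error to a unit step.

0

The open loop D(s)G_p(s) has a pole at the origin (type 1), so the static position error constant is infinite and e_ss = 1/(1+∞) = 0.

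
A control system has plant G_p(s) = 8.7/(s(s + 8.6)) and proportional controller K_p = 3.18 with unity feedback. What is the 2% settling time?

The closed-loop denominator s² + 8.6s + 27.67 gives ω_n = √27.67 = 5.26 and ζ = 8.6/(2ω_n) = 0.8175.
2% settling time T_s ≈ 4/(ζω_n) = 4/4.3 = 0.93 s.

T_s ≈ 0.93 s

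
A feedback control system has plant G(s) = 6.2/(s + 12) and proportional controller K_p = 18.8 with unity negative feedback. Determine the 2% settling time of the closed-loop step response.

T_s ≈ 0.0311 s

Closed-loop transfer function: T(s) = K_p·G(s)/(1 + K_p·G(s)) = 116.6/(s + 12 + 116.6) = 116.6/(s + 128.6).
Time constant τ = 1/128.6 = 0.007778 s, so the 2% settling time is about 4τ = 0.0311 s.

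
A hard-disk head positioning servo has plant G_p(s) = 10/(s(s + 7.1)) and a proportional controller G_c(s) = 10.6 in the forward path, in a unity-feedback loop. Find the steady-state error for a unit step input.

The open loop G_c(s)G_p(s) has a pole at the origin (type 1), so the static position error constant is infinite and e_ss = 1/(1+∞) = 0.

0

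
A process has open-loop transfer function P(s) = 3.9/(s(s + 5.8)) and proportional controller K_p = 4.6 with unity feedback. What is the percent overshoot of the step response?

Closed-loop characteristic equation: s² + 5.8s + 17.94 = 0, so ω_n = 4.236 rad/s and ζ = 5.8/(2·4.236) = 0.6847.
%OS = 100·exp(−πζ/√(1−ζ²)) = 100·exp(−π·0.6847/√0.5312) = 5.23%.

5.23%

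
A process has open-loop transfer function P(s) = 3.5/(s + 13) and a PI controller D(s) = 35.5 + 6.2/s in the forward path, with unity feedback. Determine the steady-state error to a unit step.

The open loop D(s)P(s) has a pole at the origin (type 1), so the static position error constant is infinite and e_ss = 1/(1+∞) = 0.

0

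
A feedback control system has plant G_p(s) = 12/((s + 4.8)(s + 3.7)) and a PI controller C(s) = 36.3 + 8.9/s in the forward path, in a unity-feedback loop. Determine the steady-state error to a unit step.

The open loop C(s)G_p(s) has a pole at the origin (type 1), so the static position error constant is infinite and e_ss = 1/(1+∞) = 0.

0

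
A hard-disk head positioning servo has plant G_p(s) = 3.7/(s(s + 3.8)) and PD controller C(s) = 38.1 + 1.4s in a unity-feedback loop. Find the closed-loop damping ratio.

ζ = 0.378

Forward path: (38.1 + 1.4s)·3.7/(s(s+3.8)). The closed-loop characteristic equation is s² + (3.8 + 3.7·1.4)s + 3.7·38.1 = 0.
That is s² + 8.98s + 141 = 0, so ω_n = 11.87 rad/s and ζ = 8.98/(2·11.87) = 0.3782.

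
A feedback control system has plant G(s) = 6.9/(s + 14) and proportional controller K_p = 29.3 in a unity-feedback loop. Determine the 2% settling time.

T_s ≈ 0.0185 s

Closed-loop transfer function: T(s) = K_p·G(s)/(1 + K_p·G(s)) = 202.2/(s + 14 + 202.2) = 202.2/(s + 216.2).
Time constant τ = 1/216.2 = 0.004626 s, so the 2% settling time is about 4τ = 0.0185 s.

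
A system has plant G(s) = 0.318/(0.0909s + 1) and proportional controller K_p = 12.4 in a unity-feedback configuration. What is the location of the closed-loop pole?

Closed loop: T(s) = K_p·G/(1+K_p·G) = 3.943/(0.0909s + 1 + 3.943), with pole at s = −(1 + 3.943)/0.0909 = −54.38.

s = -54.38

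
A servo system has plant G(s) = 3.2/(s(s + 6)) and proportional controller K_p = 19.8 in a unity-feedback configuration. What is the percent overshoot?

Closed-loop characteristic equation: s² + 6s + 63.36 = 0, so ω_n = 7.96 rad/s and ζ = 6/(2·7.96) = 0.3769.
%OS = 100·exp(−πζ/√(1−ζ²)) = 100·exp(−π·0.3769/√0.858) = 27.9%.

27.9%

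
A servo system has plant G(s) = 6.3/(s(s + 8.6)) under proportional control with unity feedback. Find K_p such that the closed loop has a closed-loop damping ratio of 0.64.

K_p = 7.17

Closed-loop characteristic equation: s² + 8.6s + K_p·6.3 = 0.
So ω_n = √(6.3K_p) and 2ζω_n = 8.6, giving ζ = 8.6/(2√(6.3K_p)).
Setting ζ = 0.64: √(6.3K_p) = 8.6/(2·0.64) = 6.719, so K_p = 45.14/6.3 = 7.17.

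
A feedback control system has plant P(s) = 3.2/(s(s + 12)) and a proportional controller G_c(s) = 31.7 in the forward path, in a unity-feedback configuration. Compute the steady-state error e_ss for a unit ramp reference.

0.118

The loop has one pole at the origin (type 1). Velocity error constant K_v = lim_{s→0} s·G_c(s)P(s) = 31.7·3.2/12 = 8.453.
Steady-state error to a unit ramp: e_ss = 1/K_v = 0.118.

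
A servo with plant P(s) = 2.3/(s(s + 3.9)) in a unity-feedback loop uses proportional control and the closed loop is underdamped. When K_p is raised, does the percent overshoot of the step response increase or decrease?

increase

Characteristic equation s² + 3.9s + K_p·2.3 = 0: raising K_p raises ω_n while 2ζω_n = 3.9 is fixed, so ζ falls and overshoot grows.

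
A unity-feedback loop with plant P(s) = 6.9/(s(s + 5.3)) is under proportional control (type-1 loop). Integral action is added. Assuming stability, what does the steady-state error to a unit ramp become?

The integrator raises the loop to type 2, so K_v → ∞ and e_ss to a ramp is zero.

0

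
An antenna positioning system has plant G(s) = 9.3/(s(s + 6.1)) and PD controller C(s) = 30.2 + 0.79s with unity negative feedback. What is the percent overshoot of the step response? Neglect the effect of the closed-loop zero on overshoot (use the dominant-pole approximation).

25.3%

Forward path: (30.2 + 0.79s)·9.3/(s(s+6.1)). The closed-loop characteristic equation is s² + (6.1 + 9.3·0.79)s + 9.3·30.2 = 0.
That is s² + 13.45s + 280.9 = 0, so ω_n = 16.76 rad/s and ζ = 13.45/(2·16.76) = 0.4012.
%OS = 100·exp(−πζ/√(1−ζ²)) = 25.3%.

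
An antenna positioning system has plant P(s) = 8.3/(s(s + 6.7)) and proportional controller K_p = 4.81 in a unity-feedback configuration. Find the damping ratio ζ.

ζ = 0.53

1 + K_p·P(s) = 0 gives s² + 6.7s + 39.92 = 0.
So ω_n² = 39.92 ⇒ ω_n = 6.318 rad/s, and ζ = 6.7/(2ω_n) = 0.53.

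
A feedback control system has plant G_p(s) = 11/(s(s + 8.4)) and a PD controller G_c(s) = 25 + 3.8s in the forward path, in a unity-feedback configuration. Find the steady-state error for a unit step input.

The open loop G_c(s)G_p(s) has a pole at the origin (type 1), so the static position error constant is infinite and e_ss = 1/(1+∞) = 0.

0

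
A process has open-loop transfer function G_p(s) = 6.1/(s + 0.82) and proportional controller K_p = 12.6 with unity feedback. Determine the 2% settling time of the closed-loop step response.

Closed-loop transfer function: T(s) = K_p·G_p(s)/(1 + K_p·G_p(s)) = 76.86/(s + 0.82 + 76.86) = 76.86/(s + 77.68).
Time constant τ = 1/77.68 = 0.01287 s, so the 2% settling time is about 4τ = 0.0515 s.

T_s ≈ 0.0515 s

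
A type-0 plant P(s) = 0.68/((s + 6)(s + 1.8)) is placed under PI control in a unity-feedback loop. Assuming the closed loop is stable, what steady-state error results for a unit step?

0

The PI controller's integrator makes the forward path type 1, so e_ss to a step is zero.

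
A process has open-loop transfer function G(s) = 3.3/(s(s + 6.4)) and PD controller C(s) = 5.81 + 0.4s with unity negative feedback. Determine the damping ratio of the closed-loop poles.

ζ = 0.882

Forward path: (5.81 + 0.4s)·3.3/(s(s+6.4)). The closed-loop characteristic equation is s² + (6.4 + 3.3·0.4)s + 3.3·5.81 = 0.
That is s² + 7.72s + 19.17 = 0, so ω_n = 4.379 rad/s and ζ = 7.72/(2·4.379) = 0.8815.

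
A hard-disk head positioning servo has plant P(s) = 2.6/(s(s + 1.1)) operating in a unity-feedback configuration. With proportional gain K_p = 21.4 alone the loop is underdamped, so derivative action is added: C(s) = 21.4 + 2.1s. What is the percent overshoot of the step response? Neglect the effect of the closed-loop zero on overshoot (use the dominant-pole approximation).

Forward path: (21.4 + 2.1s)·2.6/(s(s+1.1)). The closed-loop characteristic equation is s² + (1.1 + 2.6·2.1)s + 2.6·21.4 = 0.
That is s² + 6.56s + 55.64 = 0, so ω_n = 7.459 rad/s and ζ = 6.56/(2·7.459) = 0.4397.
%OS = 100·exp(−πζ/√(1−ζ²)) = 21.5%.

21.5%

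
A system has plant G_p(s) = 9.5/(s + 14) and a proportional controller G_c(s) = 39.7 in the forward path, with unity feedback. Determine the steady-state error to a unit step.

0.0358

The loop is type 0. Static position error constant K_pos = G_c(0)·G_p(0) = 39.7·0.6786 = 26.94.
Steady-state error to a unit step: e_ss = 1/(1+K_pos) = 1/27.94 = 0.0358.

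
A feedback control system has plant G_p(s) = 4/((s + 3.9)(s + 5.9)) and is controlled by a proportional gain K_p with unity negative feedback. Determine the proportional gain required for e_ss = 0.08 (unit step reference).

The loop is type 0, so e_ss(step) = 1/(1 + K_pos) with K_pos = K_p·G_p(0).
G_p(0) = 0.1738. Require 1/(1 + K_p·0.1738) = 0.08, so 1 + 0.1738·K_p = 12.5.
K_p = (12.5 − 1)/0.1738 = 66.2.

K_p = 66.2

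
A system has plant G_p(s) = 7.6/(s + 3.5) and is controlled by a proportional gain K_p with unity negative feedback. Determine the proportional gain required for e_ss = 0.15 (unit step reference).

K_p = 2.61

The loop is type 0, so e_ss(step) = 1/(1 + K_pos) with K_pos = K_p·G_p(0).
G_p(0) = 2.171. Require 1/(1 + K_p·2.171) = 0.15, so 1 + 2.171·K_p = 6.667.
K_p = (6.667 − 1)/2.171 = 2.61.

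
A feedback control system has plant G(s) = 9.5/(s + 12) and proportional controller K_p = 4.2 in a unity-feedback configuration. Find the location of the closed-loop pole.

Closed-loop transfer function: T(s) = K_p·G(s)/(1 + K_p·G(s)) = 39.9/(s + 12 + 39.9) = 39.9/(s + 51.9).
The closed-loop pole is at s = −51.9.

s = -51.9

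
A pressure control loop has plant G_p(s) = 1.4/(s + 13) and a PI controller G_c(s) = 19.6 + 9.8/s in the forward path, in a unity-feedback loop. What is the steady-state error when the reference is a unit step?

0

The open loop G_c(s)G_p(s) has a pole at the origin (type 1), so the static position error constant is infinite and e_ss = 1/(1+∞) = 0.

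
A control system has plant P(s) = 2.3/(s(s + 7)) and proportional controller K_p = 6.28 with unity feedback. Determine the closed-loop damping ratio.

1 + K_p·P(s) = 0 gives s² + 7s + 14.44 = 0.
So ω_n² = 14.44 ⇒ ω_n = 3.801 rad/s, and ζ = 7/(2ω_n) = 0.921.

ζ = 0.921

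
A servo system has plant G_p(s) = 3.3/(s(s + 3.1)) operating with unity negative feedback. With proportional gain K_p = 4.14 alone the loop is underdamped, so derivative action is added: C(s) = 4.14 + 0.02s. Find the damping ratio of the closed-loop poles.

ζ = 0.428

Forward path: (4.14 + 0.02s)·3.3/(s(s+3.1)). The closed-loop characteristic equation is s² + (3.1 + 3.3·0.02)s + 3.3·4.14 = 0.
That is s² + 3.166s + 13.66 = 0, so ω_n = 3.696 rad/s and ζ = 3.166/(2·3.696) = 0.4283.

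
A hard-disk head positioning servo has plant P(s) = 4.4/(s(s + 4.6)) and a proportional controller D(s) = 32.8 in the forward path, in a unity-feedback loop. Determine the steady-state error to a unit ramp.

The loop has one pole at the origin (type 1). Velocity error constant K_v = lim_{s→0} s·D(s)P(s) = 32.8·4.4/4.6 = 31.37.
Steady-state error to a unit ramp: e_ss = 1/K_v = 0.0319.

0.0319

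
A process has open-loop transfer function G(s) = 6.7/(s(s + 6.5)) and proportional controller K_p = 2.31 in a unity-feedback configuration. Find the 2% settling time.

T_s ≈ 1.23 s

The closed-loop denominator s² + 6.5s + 15.48 gives ω_n = √15.48 = 3.934 and ζ = 6.5/(2ω_n) = 0.8261.
2% settling time T_s ≈ 4/(ζω_n) = 4/3.25 = 1.23 s.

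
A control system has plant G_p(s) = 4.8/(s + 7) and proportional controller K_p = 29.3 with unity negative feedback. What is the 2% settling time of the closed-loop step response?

Closed-loop transfer function: T(s) = K_p·G_p(s)/(1 + K_p·G_p(s)) = 140.6/(s + 7 + 140.6) = 140.6/(s + 147.6).
Time constant τ = 1/147.6 = 0.006773 s, so the 2% settling time is about 4τ = 0.0271 s.

T_s ≈ 0.0271 s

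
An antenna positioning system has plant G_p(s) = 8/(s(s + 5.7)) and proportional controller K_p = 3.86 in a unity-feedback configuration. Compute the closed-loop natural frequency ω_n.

1 + K_p·G_p(s) = 0 gives s² + 5.7s + 30.88 = 0.
So ω_n² = 30.88 ⇒ ω_n = 5.557 rad/s, and ζ = 5.7/(2ω_n) = 0.513.

ω_n = 5.56 rad/s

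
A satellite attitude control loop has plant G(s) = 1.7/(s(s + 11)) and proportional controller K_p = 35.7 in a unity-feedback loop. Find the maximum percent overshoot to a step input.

4.36%

From 1 + K_pG(s) = 0: s² + 11s + 60.69 = 0 ⇒ ω_n = 7.79, ζ = 0.706.
%OS = 100·exp(−πζ/√(1−ζ²)) = 100·exp(−π·0.706/√0.5016) = 4.36%.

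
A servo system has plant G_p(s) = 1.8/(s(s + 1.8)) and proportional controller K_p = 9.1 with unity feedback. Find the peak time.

From 1 + K_pG_p(s) = 0: s² + 1.8s + 16.38 = 0 ⇒ ω_n = 4.047, ζ = 0.2224.
Damped frequency ω_d = ω_n√(1−ζ²) = 3.946 rad/s, so peak time T_p = π/ω_d = 0.796 s.

T_p = 0.796 s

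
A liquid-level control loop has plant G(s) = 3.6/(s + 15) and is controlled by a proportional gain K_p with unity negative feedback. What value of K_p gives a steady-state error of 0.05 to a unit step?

Steady-state error for a unit step on this type-0 loop is 1/(1 + K_p·G(0)).
G(0) = 0.24. Require 1/(1 + K_p·0.24) = 0.05, so 1 + 0.24·K_p = 20.
K_p = (20 − 1)/0.24 = 79.2.

K_p = 79.2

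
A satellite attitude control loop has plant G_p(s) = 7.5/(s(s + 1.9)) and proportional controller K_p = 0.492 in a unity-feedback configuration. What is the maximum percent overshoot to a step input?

16.7%

Closed-loop characteristic equation: s² + 1.9s + 3.69 = 0, so ω_n = 1.921 rad/s and ζ = 1.9/(2·1.921) = 0.4946.
%OS = 100·exp(−πζ/√(1−ζ²)) = 100·exp(−π·0.4946/√0.7554) = 16.7%.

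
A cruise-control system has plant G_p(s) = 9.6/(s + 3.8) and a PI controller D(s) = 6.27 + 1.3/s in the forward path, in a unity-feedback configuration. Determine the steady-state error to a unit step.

The open loop D(s)G_p(s) has a pole at the origin (type 1), so the static position error constant is infinite and e_ss = 1/(1+∞) = 0.

0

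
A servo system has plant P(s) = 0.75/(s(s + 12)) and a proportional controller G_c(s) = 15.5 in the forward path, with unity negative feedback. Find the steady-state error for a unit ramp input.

The loop has one pole at the origin (type 1). Velocity error constant K_v = lim_{s→0} s·G_c(s)P(s) = 15.5·0.75/12 = 0.9688.
Steady-state error to a unit ramp: e_ss = 1/K_v = 1.03.

1.03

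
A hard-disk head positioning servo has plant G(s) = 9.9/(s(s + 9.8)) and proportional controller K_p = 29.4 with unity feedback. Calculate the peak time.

From 1 + K_pG(s) = 0: s² + 9.8s + 291.1 = 0 ⇒ ω_n = 17.06, ζ = 0.2872.
Damped frequency ω_d = ω_n√(1−ζ²) = 16.34 rad/s, so peak time T_p = π/ω_d = 0.192 s.

T_p = 0.192 s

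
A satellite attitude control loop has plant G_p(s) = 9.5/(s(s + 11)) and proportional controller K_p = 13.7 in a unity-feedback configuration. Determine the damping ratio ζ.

ζ = 0.482

1 + K_p·G_p(s) = 0 gives s² + 11s + 130.2 = 0.
Matching s² + 2ζω_n s + ω_n²: ω_n = √130.2 = 11.41 rad/s and 2ζω_n = 11, so ζ = 11/(2·11.41) = 0.482.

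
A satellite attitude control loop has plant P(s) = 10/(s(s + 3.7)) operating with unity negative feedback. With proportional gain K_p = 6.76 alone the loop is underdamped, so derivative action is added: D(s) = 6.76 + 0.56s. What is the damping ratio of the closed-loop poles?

ζ = 0.566

Forward path: (6.76 + 0.56s)·10/(s(s+3.7)). The closed-loop characteristic equation is s² + (3.7 + 10·0.56)s + 10·6.76 = 0.
That is s² + 9.3s + 67.6 = 0, so ω_n = 8.222 rad/s and ζ = 9.3/(2·8.222) = 0.5656.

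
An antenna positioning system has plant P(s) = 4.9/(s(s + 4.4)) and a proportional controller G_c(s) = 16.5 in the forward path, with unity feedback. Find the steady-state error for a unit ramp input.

0.0544

The loop has one pole at the origin (type 1). Velocity error constant K_v = lim_{s→0} s·G_c(s)P(s) = 16.5·4.9/4.4 = 18.38.
Steady-state error to a unit ramp: e_ss = 1/K_v = 0.0544.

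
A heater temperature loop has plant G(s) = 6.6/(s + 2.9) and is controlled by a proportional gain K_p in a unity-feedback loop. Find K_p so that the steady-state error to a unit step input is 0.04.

The loop is type 0, so e_ss(step) = 1/(1 + K_pos) with K_pos = K_p·G(0).
G(0) = 2.276. Require 1/(1 + K_p·2.276) = 0.04, so 1 + 2.276·K_p = 25.
K_p = (25 − 1)/2.276 = 10.5.

K_p = 10.5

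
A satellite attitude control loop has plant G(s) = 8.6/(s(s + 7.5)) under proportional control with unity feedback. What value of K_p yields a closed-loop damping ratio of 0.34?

Closed-loop characteristic equation: s² + 7.5s + K_p·8.6 = 0.
So ω_n = √(8.6K_p) and 2ζω_n = 7.5, giving ζ = 7.5/(2√(8.6K_p)).
Setting ζ = 0.34: √(8.6K_p) = 7.5/(2·0.34) = 11.03, so K_p = 121.6/8.6 = 14.1.

K_p = 14.1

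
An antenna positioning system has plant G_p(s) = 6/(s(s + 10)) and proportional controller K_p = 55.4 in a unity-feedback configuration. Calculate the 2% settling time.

From 1 + K_pG_p(s) = 0: s² + 10s + 332.4 = 0 ⇒ ω_n = 18.23, ζ = 0.2742.
2% settling time T_s ≈ 4/(ζω_n) = 4/5 = 0.8 s.

T_s ≈ 0.8 s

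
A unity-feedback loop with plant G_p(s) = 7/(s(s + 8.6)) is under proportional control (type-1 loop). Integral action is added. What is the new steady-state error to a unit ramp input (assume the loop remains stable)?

0

The integrator raises the loop to type 2, so K_v → ∞ and e_ss to a ramp is zero.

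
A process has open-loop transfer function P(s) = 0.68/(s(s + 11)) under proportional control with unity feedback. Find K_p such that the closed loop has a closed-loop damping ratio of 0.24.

Closed-loop characteristic equation: s² + 11s + K_p·0.68 = 0.
So ω_n = √(0.68K_p) and 2ζω_n = 11, giving ζ = 11/(2√(0.68K_p)).
Setting ζ = 0.24: √(0.68K_p) = 11/(2·0.24) = 22.92, so K_p = 525.2/0.68 = 772.

K_p = 772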